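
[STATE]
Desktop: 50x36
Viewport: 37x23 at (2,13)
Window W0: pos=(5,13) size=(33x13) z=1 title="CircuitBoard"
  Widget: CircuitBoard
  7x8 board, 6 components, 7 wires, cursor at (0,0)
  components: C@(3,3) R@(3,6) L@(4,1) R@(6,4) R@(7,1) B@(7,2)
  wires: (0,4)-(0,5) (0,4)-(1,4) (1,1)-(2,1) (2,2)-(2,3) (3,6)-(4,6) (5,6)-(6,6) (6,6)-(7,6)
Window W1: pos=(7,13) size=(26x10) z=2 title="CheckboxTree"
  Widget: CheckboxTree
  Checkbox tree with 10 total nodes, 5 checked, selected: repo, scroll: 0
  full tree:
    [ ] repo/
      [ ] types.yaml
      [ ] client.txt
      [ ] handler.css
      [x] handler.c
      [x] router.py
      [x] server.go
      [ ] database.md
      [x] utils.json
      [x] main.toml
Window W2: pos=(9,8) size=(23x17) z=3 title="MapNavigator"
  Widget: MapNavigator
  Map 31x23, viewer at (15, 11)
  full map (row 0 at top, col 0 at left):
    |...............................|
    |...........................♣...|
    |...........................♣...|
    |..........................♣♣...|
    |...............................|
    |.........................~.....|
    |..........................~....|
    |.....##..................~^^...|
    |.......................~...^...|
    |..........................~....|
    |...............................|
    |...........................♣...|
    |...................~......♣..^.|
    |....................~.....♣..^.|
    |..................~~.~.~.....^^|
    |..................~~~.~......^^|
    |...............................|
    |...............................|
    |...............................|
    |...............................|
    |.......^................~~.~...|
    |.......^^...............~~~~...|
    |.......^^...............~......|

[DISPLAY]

   ┏━┏━┃##..................~┃┓━━━━┓ 
   ┃ ┃ ┃..................~..┃┃    ┃ 
   ┠─┠─┃.....................┃┨────┨ 
   ┃ ┃>┃.....................┃┃    ┃ 
   ┃0┃ ┃..........@..........┃┃    ┃ 
   ┃ ┃ ┃..............~......┃┃    ┃ 
   ┃1┃ ┃...............~.....┃┃    ┃ 
   ┃ ┃ ┃.............~~.~.~..┃┃    ┃ 
   ┃2┃ ┃.............~~~.~...┃┃    ┃ 
   ┃ ┗━┃.....................┃┛    ┃ 
   ┃3  ┃.....................┃  R  ┃ 
   ┃   ┗━━━━━━━━━━━━━━━━━━━━━┛  │  ┃ 
   ┗━━━━━━━━━━━━━━━━━━━━━━━━━━━━━━━┛ 
                                     
                                     
                                     
                                     
                                     
                                     
                                     
                                     
                                     
                                     


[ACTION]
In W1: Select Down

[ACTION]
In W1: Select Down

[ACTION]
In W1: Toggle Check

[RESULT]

   ┏━┏━┃##..................~┃┓━━━━┓ 
   ┃ ┃ ┃..................~..┃┃    ┃ 
   ┠─┠─┃.....................┃┨────┨ 
   ┃ ┃ ┃.....................┃┃    ┃ 
   ┃0┃ ┃..........@..........┃┃    ┃ 
   ┃ ┃>┃..............~......┃┃    ┃ 
   ┃1┃ ┃...............~.....┃┃    ┃ 
   ┃ ┃ ┃.............~~.~.~..┃┃    ┃ 
   ┃2┃ ┃.............~~~.~...┃┃    ┃ 
   ┃ ┗━┃.....................┃┛    ┃ 
   ┃3  ┃.....................┃  R  ┃ 
   ┃   ┗━━━━━━━━━━━━━━━━━━━━━┛  │  ┃ 
   ┗━━━━━━━━━━━━━━━━━━━━━━━━━━━━━━━┛ 
                                     
                                     
                                     
                                     
                                     
                                     
                                     
                                     
                                     
                                     


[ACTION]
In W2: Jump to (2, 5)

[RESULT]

   ┏━┏━┃        .............┃┓━━━━┓ 
   ┃ ┃ ┃        .............┃┃    ┃ 
   ┠─┠─┃        .............┃┨────┨ 
   ┃ ┃ ┃        .............┃┃    ┃ 
   ┃0┃ ┃        ..@..........┃┃    ┃ 
   ┃ ┃>┃        .............┃┃    ┃ 
   ┃1┃ ┃        .....##......┃┃    ┃ 
   ┃ ┃ ┃        .............┃┃    ┃ 
   ┃2┃ ┃        .............┃┃    ┃ 
   ┃ ┗━┃        .............┃┛    ┃ 
   ┃3  ┃        .............┃  R  ┃ 
   ┃   ┗━━━━━━━━━━━━━━━━━━━━━┛  │  ┃ 
   ┗━━━━━━━━━━━━━━━━━━━━━━━━━━━━━━━┛ 
                                     
                                     
                                     
                                     
                                     
                                     
                                     
                                     
                                     
                                     


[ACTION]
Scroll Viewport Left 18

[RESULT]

     ┏━┏━┃        .............┃┓━━━━
     ┃ ┃ ┃        .............┃┃    
     ┠─┠─┃        .............┃┨────
     ┃ ┃ ┃        .............┃┃    
     ┃0┃ ┃        ..@..........┃┃    
     ┃ ┃>┃        .............┃┃    
     ┃1┃ ┃        .....##......┃┃    
     ┃ ┃ ┃        .............┃┃    
     ┃2┃ ┃        .............┃┃    
     ┃ ┗━┃        .............┃┛    
     ┃3  ┃        .............┃  R  
     ┃   ┗━━━━━━━━━━━━━━━━━━━━━┛  │  
     ┗━━━━━━━━━━━━━━━━━━━━━━━━━━━━━━━
                                     
                                     
                                     
                                     
                                     
                                     
                                     
                                     
                                     
                                     


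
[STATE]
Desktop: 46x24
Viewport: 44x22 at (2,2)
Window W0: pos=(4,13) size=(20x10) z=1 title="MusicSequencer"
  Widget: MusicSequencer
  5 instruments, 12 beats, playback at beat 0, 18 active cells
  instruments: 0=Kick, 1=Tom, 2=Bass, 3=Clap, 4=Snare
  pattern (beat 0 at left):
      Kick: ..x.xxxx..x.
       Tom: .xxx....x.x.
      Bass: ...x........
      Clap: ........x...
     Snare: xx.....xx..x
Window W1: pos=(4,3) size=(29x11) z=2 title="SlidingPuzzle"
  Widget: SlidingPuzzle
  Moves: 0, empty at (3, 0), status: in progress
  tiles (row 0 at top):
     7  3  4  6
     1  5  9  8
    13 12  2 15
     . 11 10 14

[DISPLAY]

                                            
  ┏━━━━━━━━━━━━━━━━━━━━━━━━━━━┓             
  ┃ SlidingPuzzle             ┃             
  ┠───────────────────────────┨             
  ┃┌────┬────┬────┬────┐      ┃             
  ┃│  7 │  3 │  4 │  6 │      ┃             
  ┃├────┼────┼────┼────┤      ┃             
  ┃│  1 │  5 │  9 │  8 │      ┃             
  ┃├────┼────┼────┼────┤      ┃             
  ┃│ 13 │ 12 │  2 │ 15 │      ┃             
  ┃├────┼────┼────┼────┤      ┃             
  ┗━━━━━━━━━━━━━━━━━━━━━━━━━━━┛             
  ┃ MusicSequencer   ┃                      
  ┠──────────────────┨                      
  ┃      ▼12345678901┃                      
  ┃  Kick··█·████··█·┃                      
  ┃   Tom·███····█·█·┃                      
  ┃  Bass···█········┃                      
  ┃  Clap········█···┃                      
  ┃ Snare██·····██··█┃                      
  ┗━━━━━━━━━━━━━━━━━━┛                      
                                            


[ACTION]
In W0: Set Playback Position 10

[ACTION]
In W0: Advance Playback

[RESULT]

                                            
  ┏━━━━━━━━━━━━━━━━━━━━━━━━━━━┓             
  ┃ SlidingPuzzle             ┃             
  ┠───────────────────────────┨             
  ┃┌────┬────┬────┬────┐      ┃             
  ┃│  7 │  3 │  4 │  6 │      ┃             
  ┃├────┼────┼────┼────┤      ┃             
  ┃│  1 │  5 │  9 │  8 │      ┃             
  ┃├────┼────┼────┼────┤      ┃             
  ┃│ 13 │ 12 │  2 │ 15 │      ┃             
  ┃├────┼────┼────┼────┤      ┃             
  ┗━━━━━━━━━━━━━━━━━━━━━━━━━━━┛             
  ┃ MusicSequencer   ┃                      
  ┠──────────────────┨                      
  ┃      01234567890▼┃                      
  ┃  Kick··█·████··█·┃                      
  ┃   Tom·███····█·█·┃                      
  ┃  Bass···█········┃                      
  ┃  Clap········█···┃                      
  ┃ Snare██·····██··█┃                      
  ┗━━━━━━━━━━━━━━━━━━┛                      
                                            


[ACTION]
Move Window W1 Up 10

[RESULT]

  ┠───────────────────────────┨             
  ┃┌────┬────┬────┬────┐      ┃             
  ┃│  7 │  3 │  4 │  6 │      ┃             
  ┃├────┼────┼────┼────┤      ┃             
  ┃│  1 │  5 │  9 │  8 │      ┃             
  ┃├────┼────┼────┼────┤      ┃             
  ┃│ 13 │ 12 │  2 │ 15 │      ┃             
  ┃├────┼────┼────┼────┤      ┃             
  ┗━━━━━━━━━━━━━━━━━━━━━━━━━━━┛             
                                            
                                            
  ┏━━━━━━━━━━━━━━━━━━┓                      
  ┃ MusicSequencer   ┃                      
  ┠──────────────────┨                      
  ┃      01234567890▼┃                      
  ┃  Kick··█·████··█·┃                      
  ┃   Tom·███····█·█·┃                      
  ┃  Bass···█········┃                      
  ┃  Clap········█···┃                      
  ┃ Snare██·····██··█┃                      
  ┗━━━━━━━━━━━━━━━━━━┛                      
                                            


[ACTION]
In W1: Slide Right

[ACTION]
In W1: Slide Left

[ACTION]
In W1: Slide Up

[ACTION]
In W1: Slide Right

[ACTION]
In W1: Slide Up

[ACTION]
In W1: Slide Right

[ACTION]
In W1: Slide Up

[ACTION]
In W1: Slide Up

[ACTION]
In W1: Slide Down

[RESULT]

  ┠───────────────────────────┨             
  ┃┌────┬────┬────┬────┐      ┃             
  ┃│  7 │  3 │  4 │  6 │      ┃             
  ┃├────┼────┼────┼────┤      ┃             
  ┃│  1 │  5 │  9 │  8 │      ┃             
  ┃├────┼────┼────┼────┤      ┃             
  ┃│    │ 12 │  2 │ 15 │      ┃             
  ┃├────┼────┼────┼────┤      ┃             
  ┗━━━━━━━━━━━━━━━━━━━━━━━━━━━┛             
                                            
                                            
  ┏━━━━━━━━━━━━━━━━━━┓                      
  ┃ MusicSequencer   ┃                      
  ┠──────────────────┨                      
  ┃      01234567890▼┃                      
  ┃  Kick··█·████··█·┃                      
  ┃   Tom·███····█·█·┃                      
  ┃  Bass···█········┃                      
  ┃  Clap········█···┃                      
  ┃ Snare██·····██··█┃                      
  ┗━━━━━━━━━━━━━━━━━━┛                      
                                            


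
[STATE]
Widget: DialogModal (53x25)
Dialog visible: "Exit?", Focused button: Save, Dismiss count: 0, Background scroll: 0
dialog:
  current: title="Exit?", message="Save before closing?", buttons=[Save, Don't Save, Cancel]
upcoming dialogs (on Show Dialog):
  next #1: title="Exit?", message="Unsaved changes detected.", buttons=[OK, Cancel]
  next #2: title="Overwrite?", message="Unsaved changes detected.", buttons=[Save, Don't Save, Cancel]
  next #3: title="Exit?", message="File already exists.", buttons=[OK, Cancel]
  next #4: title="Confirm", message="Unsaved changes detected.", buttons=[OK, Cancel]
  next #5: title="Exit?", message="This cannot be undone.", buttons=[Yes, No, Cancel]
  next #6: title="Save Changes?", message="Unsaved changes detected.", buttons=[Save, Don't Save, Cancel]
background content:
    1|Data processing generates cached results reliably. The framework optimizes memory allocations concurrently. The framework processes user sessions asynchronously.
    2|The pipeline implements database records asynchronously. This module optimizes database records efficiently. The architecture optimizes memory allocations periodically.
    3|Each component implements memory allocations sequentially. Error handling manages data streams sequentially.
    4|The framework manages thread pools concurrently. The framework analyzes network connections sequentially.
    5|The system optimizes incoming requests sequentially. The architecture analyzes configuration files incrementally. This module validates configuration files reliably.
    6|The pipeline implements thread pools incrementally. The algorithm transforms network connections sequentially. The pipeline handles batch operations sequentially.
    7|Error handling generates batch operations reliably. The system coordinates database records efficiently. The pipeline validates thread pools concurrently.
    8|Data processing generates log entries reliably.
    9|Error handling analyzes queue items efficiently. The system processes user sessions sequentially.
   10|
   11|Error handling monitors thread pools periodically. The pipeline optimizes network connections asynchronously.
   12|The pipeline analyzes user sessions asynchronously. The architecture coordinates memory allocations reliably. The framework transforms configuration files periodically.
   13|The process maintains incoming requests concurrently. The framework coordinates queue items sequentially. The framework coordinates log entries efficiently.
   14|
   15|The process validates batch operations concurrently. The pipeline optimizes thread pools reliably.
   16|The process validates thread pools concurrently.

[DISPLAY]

Data processing generates cached results reliably. Th
The pipeline implements database records asynchronous
Each component implements memory allocations sequenti
The framework manages thread pools concurrently. The 
The system optimizes incoming requests sequentially. 
The pipeline implements thread pools incrementally. T
Error handling generates batch operations reliably. T
Data processing generates log entries reliably.      
Error handling analyzes queue items efficiently. The 
                                                     
Error hand┌──────────────────────────────┐dically. Th
The pipeli│            Exit?             │ronously. T
The proces│     Save before closing?     │ncurrently.
          │ [Save]  Don't Save   Cancel  │           
The proces└──────────────────────────────┘currently. 
The process validates thread pools concurrently.     
                                                     
                                                     
                                                     
                                                     
                                                     
                                                     
                                                     
                                                     
                                                     


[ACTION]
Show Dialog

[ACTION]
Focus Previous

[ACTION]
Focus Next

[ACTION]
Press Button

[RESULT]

Data processing generates cached results reliably. Th
The pipeline implements database records asynchronous
Each component implements memory allocations sequenti
The framework manages thread pools concurrently. The 
The system optimizes incoming requests sequentially. 
The pipeline implements thread pools incrementally. T
Error handling generates batch operations reliably. T
Data processing generates log entries reliably.      
Error handling analyzes queue items efficiently. The 
                                                     
Error handling monitors thread pools periodically. Th
The pipeline analyzes user sessions asynchronously. T
The process maintains incoming requests concurrently.
                                                     
The process validates batch operations concurrently. 
The process validates thread pools concurrently.     
                                                     
                                                     
                                                     
                                                     
                                                     
                                                     
                                                     
                                                     
                                                     


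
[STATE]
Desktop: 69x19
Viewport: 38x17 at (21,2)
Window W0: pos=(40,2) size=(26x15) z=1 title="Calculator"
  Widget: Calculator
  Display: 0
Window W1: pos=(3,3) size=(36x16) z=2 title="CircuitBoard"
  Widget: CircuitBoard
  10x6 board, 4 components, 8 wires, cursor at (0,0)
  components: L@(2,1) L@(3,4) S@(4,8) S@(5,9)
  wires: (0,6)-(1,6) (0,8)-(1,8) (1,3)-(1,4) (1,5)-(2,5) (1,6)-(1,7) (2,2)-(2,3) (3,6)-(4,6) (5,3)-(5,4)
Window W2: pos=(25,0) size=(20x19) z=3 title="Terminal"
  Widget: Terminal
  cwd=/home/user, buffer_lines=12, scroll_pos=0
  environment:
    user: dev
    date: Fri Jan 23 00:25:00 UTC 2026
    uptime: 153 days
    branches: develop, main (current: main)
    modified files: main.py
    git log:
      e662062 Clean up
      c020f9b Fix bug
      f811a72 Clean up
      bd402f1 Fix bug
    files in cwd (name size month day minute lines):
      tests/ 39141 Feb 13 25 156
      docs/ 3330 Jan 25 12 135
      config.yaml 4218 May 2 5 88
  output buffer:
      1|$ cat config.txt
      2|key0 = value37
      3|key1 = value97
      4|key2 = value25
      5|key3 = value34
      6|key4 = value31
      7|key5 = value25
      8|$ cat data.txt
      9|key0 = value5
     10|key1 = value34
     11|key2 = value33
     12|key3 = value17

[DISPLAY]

    ┠──────────────────┨━━━━━━━━━━━━━━
━━━━┃$ cat config.txt  ┃culator       
    ┃key0 = value37    ┃──────────────
────┃key1 = value97    ┃              
7 8 ┃key2 = value25    ┃┬───┬───┬───┐ 
    ┃key3 = value34    ┃│ 8 │ 9 │ ÷ │ 
    ┃key4 = value31    ┃┼───┼───┼───┤ 
 ─ ·┃key5 = value25    ┃│ 5 │ 6 │ × │ 
    ┃$ cat data.txt    ┃┼───┼───┼───┤ 
    ┃key0 = value5     ┃│ 2 │ 3 │ - │ 
    ┃key1 = value34    ┃┼───┼───┼───┤ 
   L┃key2 = value33    ┃│ . │ = │ + │ 
    ┃key3 = value17    ┃┼───┼───┼───┤ 
    ┃$ █               ┃│ MC│ MR│ M+│ 
    ┃                  ┃━━━━━━━━━━━━━━
 ─ ·┃                  ┃              
━━━━┗━━━━━━━━━━━━━━━━━━┛              


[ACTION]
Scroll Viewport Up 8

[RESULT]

    ┏━━━━━━━━━━━━━━━━━━┓              
    ┃ Terminal         ┃              
    ┠──────────────────┨━━━━━━━━━━━━━━
━━━━┃$ cat config.txt  ┃culator       
    ┃key0 = value37    ┃──────────────
────┃key1 = value97    ┃              
7 8 ┃key2 = value25    ┃┬───┬───┬───┐ 
    ┃key3 = value34    ┃│ 8 │ 9 │ ÷ │ 
    ┃key4 = value31    ┃┼───┼───┼───┤ 
 ─ ·┃key5 = value25    ┃│ 5 │ 6 │ × │ 
    ┃$ cat data.txt    ┃┼───┼───┼───┤ 
    ┃key0 = value5     ┃│ 2 │ 3 │ - │ 
    ┃key1 = value34    ┃┼───┼───┼───┤ 
   L┃key2 = value33    ┃│ . │ = │ + │ 
    ┃key3 = value17    ┃┼───┼───┼───┤ 
    ┃$ █               ┃│ MC│ MR│ M+│ 
    ┃                  ┃━━━━━━━━━━━━━━


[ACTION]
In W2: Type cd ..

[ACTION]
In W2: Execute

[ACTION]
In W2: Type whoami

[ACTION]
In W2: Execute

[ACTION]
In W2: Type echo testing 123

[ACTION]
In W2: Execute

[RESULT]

    ┏━━━━━━━━━━━━━━━━━━┓              
    ┃ Terminal         ┃              
    ┠──────────────────┨━━━━━━━━━━━━━━
━━━━┃key3 = value34    ┃culator       
    ┃key4 = value31    ┃──────────────
────┃key5 = value25    ┃              
7 8 ┃$ cat data.txt    ┃┬───┬───┬───┐ 
    ┃key0 = value5     ┃│ 8 │ 9 │ ÷ │ 
    ┃key1 = value34    ┃┼───┼───┼───┤ 
 ─ ·┃key2 = value33    ┃│ 5 │ 6 │ × │ 
    ┃key3 = value17    ┃┼───┼───┼───┤ 
    ┃$ cd ..           ┃│ 2 │ 3 │ - │ 
    ┃                  ┃┼───┼───┼───┤ 
   L┃$ whoami          ┃│ . │ = │ + │ 
    ┃dev               ┃┼───┼───┼───┤ 
    ┃$ echo testing 123┃│ MC│ MR│ M+│ 
    ┃testing 123       ┃━━━━━━━━━━━━━━


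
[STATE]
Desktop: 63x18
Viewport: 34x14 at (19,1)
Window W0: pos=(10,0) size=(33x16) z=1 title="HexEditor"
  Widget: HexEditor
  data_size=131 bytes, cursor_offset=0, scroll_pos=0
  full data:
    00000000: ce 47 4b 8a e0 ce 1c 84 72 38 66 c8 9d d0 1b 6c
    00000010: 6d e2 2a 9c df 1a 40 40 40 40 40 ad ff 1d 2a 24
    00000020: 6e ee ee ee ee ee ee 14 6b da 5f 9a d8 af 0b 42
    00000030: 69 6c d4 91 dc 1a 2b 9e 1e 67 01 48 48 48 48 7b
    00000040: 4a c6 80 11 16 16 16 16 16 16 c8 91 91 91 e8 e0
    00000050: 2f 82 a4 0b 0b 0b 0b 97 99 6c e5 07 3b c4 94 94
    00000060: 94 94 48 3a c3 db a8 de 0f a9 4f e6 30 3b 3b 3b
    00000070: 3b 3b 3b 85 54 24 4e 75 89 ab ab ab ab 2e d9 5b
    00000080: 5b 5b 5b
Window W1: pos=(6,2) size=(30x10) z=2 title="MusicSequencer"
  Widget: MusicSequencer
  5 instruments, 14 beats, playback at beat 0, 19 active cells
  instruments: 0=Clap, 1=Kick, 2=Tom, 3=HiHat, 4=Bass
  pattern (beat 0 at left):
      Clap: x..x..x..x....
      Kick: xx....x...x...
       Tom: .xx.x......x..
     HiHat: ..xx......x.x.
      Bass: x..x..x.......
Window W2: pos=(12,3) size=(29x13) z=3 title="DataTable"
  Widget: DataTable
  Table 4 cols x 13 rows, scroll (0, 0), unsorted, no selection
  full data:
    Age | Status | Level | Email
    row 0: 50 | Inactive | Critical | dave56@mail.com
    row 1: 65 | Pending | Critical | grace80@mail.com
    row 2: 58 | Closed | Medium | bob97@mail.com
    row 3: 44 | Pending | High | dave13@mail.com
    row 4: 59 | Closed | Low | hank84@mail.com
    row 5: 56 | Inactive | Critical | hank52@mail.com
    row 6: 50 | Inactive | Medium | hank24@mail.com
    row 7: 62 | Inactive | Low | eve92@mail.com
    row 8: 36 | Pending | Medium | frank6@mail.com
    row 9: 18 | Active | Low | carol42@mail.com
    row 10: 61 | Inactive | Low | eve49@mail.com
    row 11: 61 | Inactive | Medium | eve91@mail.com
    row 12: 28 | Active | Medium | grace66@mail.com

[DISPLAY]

or                     ┃          
━━━━━━━━━━━━━━━━┓──────┨          
━━━━━━━━━━━━━━━━━━━━━┓ ┃          
able                 ┃ ┃          
─────────────────────┨ ┃          
atus  │Level   │Email┃ ┃          
──────┼────────┼─────┃ ┃          
active│Critical│dave5┃ ┃          
nding │Critical│grace┃ ┃          
osed  │Medium  │bob97┃ ┃          
nding │High    │dave1┃ ┃          
osed  │Low     │hank8┃ ┃          
active│Critical│hank5┃ ┃          
active│Medium  │hank2┃ ┃          


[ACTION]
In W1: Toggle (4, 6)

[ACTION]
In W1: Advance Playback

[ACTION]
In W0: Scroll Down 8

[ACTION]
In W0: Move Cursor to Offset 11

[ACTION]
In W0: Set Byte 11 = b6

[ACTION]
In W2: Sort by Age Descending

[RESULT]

or                     ┃          
━━━━━━━━━━━━━━━━┓──────┨          
━━━━━━━━━━━━━━━━━━━━━┓ ┃          
able                 ┃ ┃          
─────────────────────┨ ┃          
atus  │Level   │Email┃ ┃          
──────┼────────┼─────┃ ┃          
nding │Critical│grace┃ ┃          
active│Low     │eve92┃ ┃          
active│Low     │eve49┃ ┃          
active│Medium  │eve91┃ ┃          
osed  │Low     │hank8┃ ┃          
osed  │Medium  │bob97┃ ┃          
active│Critical│hank5┃ ┃          


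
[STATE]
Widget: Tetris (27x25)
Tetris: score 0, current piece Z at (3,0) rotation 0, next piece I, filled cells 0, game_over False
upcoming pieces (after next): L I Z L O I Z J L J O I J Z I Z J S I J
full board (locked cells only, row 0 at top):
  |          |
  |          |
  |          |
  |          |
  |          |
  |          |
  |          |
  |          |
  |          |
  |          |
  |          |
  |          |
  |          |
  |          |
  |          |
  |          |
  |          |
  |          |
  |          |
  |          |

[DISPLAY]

   ▓▓     │Next:           
    ▓▓    │████            
          │                
          │                
          │                
          │                
          │Score:          
          │0               
          │                
          │                
          │                
          │                
          │                
          │                
          │                
          │                
          │                
          │                
          │                
          │                
          │                
          │                
          │                
          │                
          │                


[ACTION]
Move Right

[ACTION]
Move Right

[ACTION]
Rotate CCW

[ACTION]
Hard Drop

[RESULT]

   ████   │Next:           
          │  ▒             
          │▒▒▒             
          │                
          │                
          │                
          │Score:          
          │0               
          │                
          │                
          │                
          │                
          │                
          │                
          │                
          │                
          │                
      ▓   │                
     ▓▓   │                
     ▓    │                
          │                
          │                
          │                
          │                
          │                


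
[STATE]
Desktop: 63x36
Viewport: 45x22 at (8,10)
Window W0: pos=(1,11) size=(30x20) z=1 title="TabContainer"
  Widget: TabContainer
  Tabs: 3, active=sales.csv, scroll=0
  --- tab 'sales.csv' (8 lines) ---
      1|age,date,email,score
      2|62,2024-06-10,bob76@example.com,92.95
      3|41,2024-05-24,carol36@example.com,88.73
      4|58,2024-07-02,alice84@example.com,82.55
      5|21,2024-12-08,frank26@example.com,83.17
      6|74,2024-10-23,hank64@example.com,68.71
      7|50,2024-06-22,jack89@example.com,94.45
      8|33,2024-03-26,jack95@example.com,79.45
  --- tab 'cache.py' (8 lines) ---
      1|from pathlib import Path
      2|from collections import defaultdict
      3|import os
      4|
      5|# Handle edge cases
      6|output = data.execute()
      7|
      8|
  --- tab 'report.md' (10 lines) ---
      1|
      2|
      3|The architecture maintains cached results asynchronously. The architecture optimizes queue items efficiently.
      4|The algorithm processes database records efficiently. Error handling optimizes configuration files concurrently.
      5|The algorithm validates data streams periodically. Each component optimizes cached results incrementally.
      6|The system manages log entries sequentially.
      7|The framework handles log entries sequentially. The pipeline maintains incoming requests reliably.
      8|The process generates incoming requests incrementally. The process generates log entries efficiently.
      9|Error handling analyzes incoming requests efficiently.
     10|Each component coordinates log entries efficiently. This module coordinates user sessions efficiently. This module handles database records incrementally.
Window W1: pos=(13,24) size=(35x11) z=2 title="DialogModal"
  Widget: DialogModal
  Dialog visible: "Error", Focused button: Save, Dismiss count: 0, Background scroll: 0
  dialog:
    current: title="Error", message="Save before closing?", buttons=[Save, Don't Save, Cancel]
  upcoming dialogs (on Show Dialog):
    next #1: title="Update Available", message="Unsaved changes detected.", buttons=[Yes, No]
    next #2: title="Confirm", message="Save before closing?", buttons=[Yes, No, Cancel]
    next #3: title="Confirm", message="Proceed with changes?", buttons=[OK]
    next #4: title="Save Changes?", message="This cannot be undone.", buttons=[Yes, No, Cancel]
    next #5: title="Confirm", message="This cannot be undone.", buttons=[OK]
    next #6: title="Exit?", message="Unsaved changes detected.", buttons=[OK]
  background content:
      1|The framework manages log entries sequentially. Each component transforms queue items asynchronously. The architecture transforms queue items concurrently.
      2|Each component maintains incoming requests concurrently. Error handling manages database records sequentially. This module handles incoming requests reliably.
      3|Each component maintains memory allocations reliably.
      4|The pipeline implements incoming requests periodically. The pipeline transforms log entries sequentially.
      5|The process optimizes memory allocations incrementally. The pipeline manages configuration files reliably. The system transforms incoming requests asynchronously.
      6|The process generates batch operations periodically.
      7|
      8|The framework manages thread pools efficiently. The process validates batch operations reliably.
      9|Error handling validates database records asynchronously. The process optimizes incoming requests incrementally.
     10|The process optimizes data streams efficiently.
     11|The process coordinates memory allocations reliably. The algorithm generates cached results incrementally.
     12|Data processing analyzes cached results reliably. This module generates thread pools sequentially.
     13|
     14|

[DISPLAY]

                                             
━━━━━━━━━━━━━━━━━━━━━━┓                      
ntainer               ┃                      
──────────────────────┨                      
.csv]│ cache.py │ repo┃                      
──────────────────────┃                      
te,email,score        ┃                      
4-06-10,bob76@example.┃                      
4-05-24,carol36@exampl┃                      
4-07-02,alice84@exampl┃                      
4-12-08,frank26@exampl┃                      
4-10-23,hank64@example┃                      
4-06-22,jack89@example┃                      
4-03-26,jack95@example┃                      
     ┏━━━━━━━━━━━━━━━━━━━━━━━━━━━━━━━━━┓     
     ┃ DialogModal                     ┃     
     ┠─────────────────────────────────┨     
     ┃The framework manages log entries┃     
     ┃Ea┌───────────────────────────┐ng┃     
     ┃Ea│           Error           │ a┃     
━━━━━┃Th│    Save before closing?   │g ┃     
     ┃Th│[Save]  Don't Save   Cancel│lo┃     


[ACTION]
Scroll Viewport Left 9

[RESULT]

                                             
 ┏━━━━━━━━━━━━━━━━━━━━━━━━━━━━┓              
 ┃ TabContainer               ┃              
 ┠────────────────────────────┨              
 ┃[sales.csv]│ cache.py │ repo┃              
 ┃────────────────────────────┃              
 ┃age,date,email,score        ┃              
 ┃62,2024-06-10,bob76@example.┃              
 ┃41,2024-05-24,carol36@exampl┃              
 ┃58,2024-07-02,alice84@exampl┃              
 ┃21,2024-12-08,frank26@exampl┃              
 ┃74,2024-10-23,hank64@example┃              
 ┃50,2024-06-22,jack89@example┃              
 ┃33,2024-03-26,jack95@example┃              
 ┃           ┏━━━━━━━━━━━━━━━━━━━━━━━━━━━━━━━
 ┃           ┃ DialogModal                   
 ┃           ┠───────────────────────────────
 ┃           ┃The framework manages log entri
 ┃           ┃Ea┌───────────────────────────┐
 ┃           ┃Ea│           Error           │
 ┗━━━━━━━━━━━┃Th│    Save before closing?   │
             ┃Th│[Save]  Don't Save   Cancel│


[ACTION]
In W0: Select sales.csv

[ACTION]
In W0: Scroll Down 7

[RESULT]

                                             
 ┏━━━━━━━━━━━━━━━━━━━━━━━━━━━━┓              
 ┃ TabContainer               ┃              
 ┠────────────────────────────┨              
 ┃[sales.csv]│ cache.py │ repo┃              
 ┃────────────────────────────┃              
 ┃33,2024-03-26,jack95@example┃              
 ┃                            ┃              
 ┃                            ┃              
 ┃                            ┃              
 ┃                            ┃              
 ┃                            ┃              
 ┃                            ┃              
 ┃                            ┃              
 ┃           ┏━━━━━━━━━━━━━━━━━━━━━━━━━━━━━━━
 ┃           ┃ DialogModal                   
 ┃           ┠───────────────────────────────
 ┃           ┃The framework manages log entri
 ┃           ┃Ea┌───────────────────────────┐
 ┃           ┃Ea│           Error           │
 ┗━━━━━━━━━━━┃Th│    Save before closing?   │
             ┃Th│[Save]  Don't Save   Cancel│


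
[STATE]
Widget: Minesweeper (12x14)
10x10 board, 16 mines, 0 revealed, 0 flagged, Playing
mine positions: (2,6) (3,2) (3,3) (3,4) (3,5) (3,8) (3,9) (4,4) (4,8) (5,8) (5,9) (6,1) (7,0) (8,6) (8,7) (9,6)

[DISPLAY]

■■■■■■■■■■  
■■■■■■■■■■  
■■■■■■■■■■  
■■■■■■■■■■  
■■■■■■■■■■  
■■■■■■■■■■  
■■■■■■■■■■  
■■■■■■■■■■  
■■■■■■■■■■  
■■■■■■■■■■  
            
            
            
            


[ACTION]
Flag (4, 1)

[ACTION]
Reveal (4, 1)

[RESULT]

■■■■■■■■■■  
■■■■■■■■■■  
■■■■■■■■■■  
■■■■■■■■■■  
■⚑■■■■■■■■  
■■■■■■■■■■  
■■■■■■■■■■  
■■■■■■■■■■  
■■■■■■■■■■  
■■■■■■■■■■  
            
            
            
            


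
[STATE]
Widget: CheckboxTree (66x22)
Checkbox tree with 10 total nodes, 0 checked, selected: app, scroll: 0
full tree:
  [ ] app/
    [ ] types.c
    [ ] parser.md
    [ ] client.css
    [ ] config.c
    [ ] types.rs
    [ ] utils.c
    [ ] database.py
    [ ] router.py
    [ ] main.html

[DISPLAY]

>[ ] app/                                                         
   [ ] types.c                                                    
   [ ] parser.md                                                  
   [ ] client.css                                                 
   [ ] config.c                                                   
   [ ] types.rs                                                   
   [ ] utils.c                                                    
   [ ] database.py                                                
   [ ] router.py                                                  
   [ ] main.html                                                  
                                                                  
                                                                  
                                                                  
                                                                  
                                                                  
                                                                  
                                                                  
                                                                  
                                                                  
                                                                  
                                                                  
                                                                  


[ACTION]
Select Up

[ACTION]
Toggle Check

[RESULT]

>[x] app/                                                         
   [x] types.c                                                    
   [x] parser.md                                                  
   [x] client.css                                                 
   [x] config.c                                                   
   [x] types.rs                                                   
   [x] utils.c                                                    
   [x] database.py                                                
   [x] router.py                                                  
   [x] main.html                                                  
                                                                  
                                                                  
                                                                  
                                                                  
                                                                  
                                                                  
                                                                  
                                                                  
                                                                  
                                                                  
                                                                  
                                                                  


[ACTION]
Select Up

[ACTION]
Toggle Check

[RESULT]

>[ ] app/                                                         
   [ ] types.c                                                    
   [ ] parser.md                                                  
   [ ] client.css                                                 
   [ ] config.c                                                   
   [ ] types.rs                                                   
   [ ] utils.c                                                    
   [ ] database.py                                                
   [ ] router.py                                                  
   [ ] main.html                                                  
                                                                  
                                                                  
                                                                  
                                                                  
                                                                  
                                                                  
                                                                  
                                                                  
                                                                  
                                                                  
                                                                  
                                                                  
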